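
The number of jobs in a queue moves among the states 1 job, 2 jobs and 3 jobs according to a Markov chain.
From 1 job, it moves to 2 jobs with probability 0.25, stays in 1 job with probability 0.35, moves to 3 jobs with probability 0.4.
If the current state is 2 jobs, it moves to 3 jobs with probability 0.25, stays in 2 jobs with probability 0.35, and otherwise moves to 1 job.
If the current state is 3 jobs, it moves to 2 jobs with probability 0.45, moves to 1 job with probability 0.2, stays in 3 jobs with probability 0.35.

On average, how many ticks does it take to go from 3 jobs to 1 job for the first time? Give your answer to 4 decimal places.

Let t(s) be the expected number of ticks to first reach 1 job from state s, with t(1 job) = 0. Conditioning on the first tick:
t(2 jobs) = 1 + 0.35·t(2 jobs) + 0.25·t(3 jobs)
t(3 jobs) = 1 + 0.45·t(2 jobs) + 0.35·t(3 jobs)
Solving: t(2 jobs) = 2.9032, t(3 jobs) = 3.5484.
Expected ticks from 3 jobs to 1 job: 3.5484.

3.5484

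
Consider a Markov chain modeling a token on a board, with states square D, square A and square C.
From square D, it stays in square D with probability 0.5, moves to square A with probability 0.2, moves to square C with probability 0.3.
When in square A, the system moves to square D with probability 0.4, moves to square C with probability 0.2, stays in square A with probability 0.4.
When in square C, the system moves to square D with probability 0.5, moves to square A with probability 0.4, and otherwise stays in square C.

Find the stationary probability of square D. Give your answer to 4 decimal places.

0.4694

Let the stationary distribution be π with π = πP and π_1 + π_2 + π_3 = 1.
π_1 = 0.5·π_1 + 0.4·π_2 + 0.5·π_3
π_2 = 0.2·π_1 + 0.4·π_2 + 0.4·π_3
Solving with the normalization constraint gives π = (0.4694, 0.3061, 0.2245).
So the stationary probability of square D is 0.4694.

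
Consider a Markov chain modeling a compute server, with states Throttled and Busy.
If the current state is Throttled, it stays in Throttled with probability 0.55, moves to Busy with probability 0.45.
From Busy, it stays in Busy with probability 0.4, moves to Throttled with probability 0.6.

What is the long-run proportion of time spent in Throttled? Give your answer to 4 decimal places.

Let the stationary distribution be π with π = πP and π_1 + π_2 = 1.
π_1 = 0.55·π_1 + 0.6·π_2
Solving with the normalization constraint gives π = (0.5714, 0.4286).
So the stationary probability of Throttled is 0.5714.

0.5714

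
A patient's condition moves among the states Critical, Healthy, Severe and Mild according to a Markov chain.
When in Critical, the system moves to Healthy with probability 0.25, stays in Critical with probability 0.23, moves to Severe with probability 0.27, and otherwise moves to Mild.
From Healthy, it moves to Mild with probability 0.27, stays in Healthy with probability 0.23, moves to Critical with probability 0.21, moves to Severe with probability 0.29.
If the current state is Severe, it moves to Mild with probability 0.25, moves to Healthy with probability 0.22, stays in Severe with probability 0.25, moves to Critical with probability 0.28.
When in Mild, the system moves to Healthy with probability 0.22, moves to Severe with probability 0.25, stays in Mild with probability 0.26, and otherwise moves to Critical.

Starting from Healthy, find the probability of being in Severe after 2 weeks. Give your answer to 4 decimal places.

0.2634

Propagate the distribution vector 2 weeks from Healthy.
After 0 weeks: (0.0000, 1.0000, 0.0000, 0.0000)
After 1 week: (0.2100, 0.2300, 0.2900, 0.2700)
After 2 weeks: (0.2507, 0.2286, 0.2634, 0.2573)
P(in Severe after 2 weeks) = 0.2634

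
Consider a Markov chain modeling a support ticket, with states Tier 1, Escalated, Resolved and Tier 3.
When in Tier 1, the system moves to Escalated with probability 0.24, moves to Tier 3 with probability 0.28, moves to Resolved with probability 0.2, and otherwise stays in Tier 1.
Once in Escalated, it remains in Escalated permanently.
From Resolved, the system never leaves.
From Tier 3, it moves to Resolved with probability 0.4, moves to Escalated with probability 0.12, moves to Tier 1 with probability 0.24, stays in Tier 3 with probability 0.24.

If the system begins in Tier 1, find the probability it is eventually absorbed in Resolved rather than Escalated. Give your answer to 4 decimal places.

0.5500

Let h(s) be the probability of absorption at Resolved starting from transient state s. Then h(Resolved) = 1 and h(Escalated) = 0. By first-step analysis:
h(Tier 1) = 0.28·h(Tier 1) + 0.24·0 + 0.2·1 + 0.28·h(Tier 3)
h(Tier 3) = 0.24·h(Tier 1) + 0.12·0 + 0.4·1 + 0.24·h(Tier 3)
Solving: h(Tier 1) = 0.5500, h(Tier 3) = 0.7000.
Starting from Tier 1, the probability is 0.5500.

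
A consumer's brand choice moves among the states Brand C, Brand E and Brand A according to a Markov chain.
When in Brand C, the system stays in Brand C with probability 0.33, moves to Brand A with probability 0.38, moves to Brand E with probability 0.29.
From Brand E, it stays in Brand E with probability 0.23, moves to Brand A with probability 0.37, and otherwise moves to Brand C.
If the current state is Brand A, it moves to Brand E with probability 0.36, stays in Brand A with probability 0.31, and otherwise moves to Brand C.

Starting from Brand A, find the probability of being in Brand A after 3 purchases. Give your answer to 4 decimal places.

Propagate the distribution vector 3 purchases from Brand A.
After 0 purchases: (0.0000, 0.0000, 1.0000)
After 1 purchase: (0.3300, 0.3600, 0.3100)
After 2 purchases: (0.3552, 0.2901, 0.3547)
After 3 purchases: (0.3503, 0.2974, 0.3523)
P(in Brand A after 3 purchases) = 0.3523

0.3523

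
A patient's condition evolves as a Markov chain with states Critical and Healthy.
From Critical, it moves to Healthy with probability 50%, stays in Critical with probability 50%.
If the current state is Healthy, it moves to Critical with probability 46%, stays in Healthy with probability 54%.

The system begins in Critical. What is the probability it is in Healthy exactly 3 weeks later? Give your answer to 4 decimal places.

Propagate the distribution vector 3 weeks from Critical.
After 0 weeks: (1.0000, 0.0000)
After 1 week: (0.5000, 0.5000)
After 2 weeks: (0.4800, 0.5200)
After 3 weeks: (0.4792, 0.5208)
P(in Healthy after 3 weeks) = 0.5208

0.5208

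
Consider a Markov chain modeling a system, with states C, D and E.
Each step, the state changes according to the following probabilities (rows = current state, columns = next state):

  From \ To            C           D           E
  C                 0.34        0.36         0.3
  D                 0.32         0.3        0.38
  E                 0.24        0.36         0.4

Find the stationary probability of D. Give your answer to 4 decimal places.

Let the stationary distribution be π with π = πP and π_1 + π_2 + π_3 = 1.
π_1 = 0.34·π_1 + 0.32·π_2 + 0.24·π_3
π_2 = 0.36·π_1 + 0.3·π_2 + 0.36·π_3
Solving with the normalization constraint gives π = (0.2969, 0.3396, 0.3635).
So the stationary probability of D is 0.3396.

0.3396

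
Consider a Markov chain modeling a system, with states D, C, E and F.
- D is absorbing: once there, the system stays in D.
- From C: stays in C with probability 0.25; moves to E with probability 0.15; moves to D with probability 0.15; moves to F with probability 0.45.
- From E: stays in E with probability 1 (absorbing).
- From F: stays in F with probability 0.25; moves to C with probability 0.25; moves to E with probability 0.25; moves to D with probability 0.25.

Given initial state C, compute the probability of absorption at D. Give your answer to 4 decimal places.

Let h(s) be the probability of absorption at D starting from transient state s. Then h(D) = 1 and h(E) = 0. By first-step analysis:
h(C) = 0.15·1 + 0.25·h(C) + 0.15·0 + 0.45·h(F)
h(F) = 0.25·1 + 0.25·h(C) + 0.25·0 + 0.25·h(F)
Solving: h(C) = 0.5000, h(F) = 0.5000.
Starting from C, the probability is 0.5000.

0.5000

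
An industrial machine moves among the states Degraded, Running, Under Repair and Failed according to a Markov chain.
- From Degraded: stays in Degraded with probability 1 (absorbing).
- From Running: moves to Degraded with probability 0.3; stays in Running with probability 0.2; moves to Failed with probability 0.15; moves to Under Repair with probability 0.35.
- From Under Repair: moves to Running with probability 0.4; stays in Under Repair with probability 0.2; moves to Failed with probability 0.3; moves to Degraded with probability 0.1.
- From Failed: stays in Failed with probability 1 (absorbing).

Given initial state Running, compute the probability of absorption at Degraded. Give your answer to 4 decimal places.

0.5500

Let h(s) be the probability of absorption at Degraded starting from transient state s. Then h(Degraded) = 1 and h(Failed) = 0. By first-step analysis:
h(Running) = 0.3·1 + 0.2·h(Running) + 0.35·h(Under Repair) + 0.15·0
h(Under Repair) = 0.1·1 + 0.4·h(Running) + 0.2·h(Under Repair) + 0.3·0
Solving: h(Running) = 0.5500, h(Under Repair) = 0.4000.
Starting from Running, the probability is 0.5500.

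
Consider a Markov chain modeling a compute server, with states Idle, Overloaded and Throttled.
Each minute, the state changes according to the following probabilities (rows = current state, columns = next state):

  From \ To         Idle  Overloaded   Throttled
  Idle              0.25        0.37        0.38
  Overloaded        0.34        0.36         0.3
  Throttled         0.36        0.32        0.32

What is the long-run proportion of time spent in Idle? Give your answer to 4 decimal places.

Let the stationary distribution be π with π = πP and π_1 + π_2 + π_3 = 1.
π_1 = 0.25·π_1 + 0.34·π_2 + 0.36·π_3
π_2 = 0.37·π_1 + 0.36·π_2 + 0.32·π_3
Solving with the normalization constraint gives π = (0.3180, 0.3499, 0.3321).
So the stationary probability of Idle is 0.3180.

0.3180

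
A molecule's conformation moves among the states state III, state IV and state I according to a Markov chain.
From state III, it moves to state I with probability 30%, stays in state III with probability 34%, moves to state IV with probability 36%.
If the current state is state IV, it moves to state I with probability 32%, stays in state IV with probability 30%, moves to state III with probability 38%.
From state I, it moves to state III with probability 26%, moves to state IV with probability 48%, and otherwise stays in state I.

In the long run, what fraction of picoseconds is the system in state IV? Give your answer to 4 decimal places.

0.3731

Let the stationary distribution be π with π = πP and π_1 + π_2 + π_3 = 1.
π_1 = 0.34·π_1 + 0.38·π_2 + 0.26·π_3
π_2 = 0.36·π_1 + 0.3·π_2 + 0.48·π_3
Solving with the normalization constraint gives π = (0.3313, 0.3731, 0.2956).
So the stationary probability of state IV is 0.3731.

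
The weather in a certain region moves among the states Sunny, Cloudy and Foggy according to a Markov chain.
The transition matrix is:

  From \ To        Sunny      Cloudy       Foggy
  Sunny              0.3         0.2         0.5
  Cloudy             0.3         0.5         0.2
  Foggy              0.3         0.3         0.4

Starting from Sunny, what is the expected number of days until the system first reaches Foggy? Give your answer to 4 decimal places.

2.4138

Let t(s) be the expected number of days to first reach Foggy from state s, with t(Foggy) = 0. Conditioning on the first day:
t(Sunny) = 1 + 0.3·t(Sunny) + 0.2·t(Cloudy)
t(Cloudy) = 1 + 0.3·t(Sunny) + 0.5·t(Cloudy)
Solving: t(Sunny) = 2.4138, t(Cloudy) = 3.4483.
Expected days from Sunny to Foggy: 2.4138.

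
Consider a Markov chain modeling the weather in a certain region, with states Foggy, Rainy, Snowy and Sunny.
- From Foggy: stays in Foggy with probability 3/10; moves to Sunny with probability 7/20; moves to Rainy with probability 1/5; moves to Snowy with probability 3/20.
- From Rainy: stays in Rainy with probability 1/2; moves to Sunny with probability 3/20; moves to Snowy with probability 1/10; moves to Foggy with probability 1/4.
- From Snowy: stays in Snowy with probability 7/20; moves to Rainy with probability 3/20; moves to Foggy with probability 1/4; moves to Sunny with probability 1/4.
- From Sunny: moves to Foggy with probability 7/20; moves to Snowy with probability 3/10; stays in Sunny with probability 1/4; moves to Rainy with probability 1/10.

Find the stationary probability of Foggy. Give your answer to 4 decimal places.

0.2901

Let the stationary distribution be π with π = πP and π_1 + π_2 + π_3 + π_4 = 1.
π_1 = 0.3·π_1 + 0.25·π_2 + 0.25·π_3 + 0.35·π_4
π_2 = 0.2·π_1 + 0.5·π_2 + 0.15·π_3 + 0.1·π_4
π_3 = 0.15·π_1 + 0.1·π_2 + 0.35·π_3 + 0.3·π_4
Solving with the normalization constraint gives π = (0.2901, 0.2334, 0.2208, 0.2557).
So the stationary probability of Foggy is 0.2901.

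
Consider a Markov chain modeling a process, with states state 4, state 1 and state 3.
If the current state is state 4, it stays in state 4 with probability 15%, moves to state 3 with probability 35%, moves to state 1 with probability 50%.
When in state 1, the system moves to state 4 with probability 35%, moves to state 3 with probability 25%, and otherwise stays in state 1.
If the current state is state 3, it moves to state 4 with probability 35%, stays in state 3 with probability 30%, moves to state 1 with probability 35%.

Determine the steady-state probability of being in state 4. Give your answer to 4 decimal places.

0.2917

Let the stationary distribution be π with π = πP and π_1 + π_2 + π_3 = 1.
π_1 = 0.15·π_1 + 0.35·π_2 + 0.35·π_3
π_2 = 0.5·π_1 + 0.4·π_2 + 0.35·π_3
Solving with the normalization constraint gives π = (0.2917, 0.4145, 0.2939).
So the stationary probability of state 4 is 0.2917.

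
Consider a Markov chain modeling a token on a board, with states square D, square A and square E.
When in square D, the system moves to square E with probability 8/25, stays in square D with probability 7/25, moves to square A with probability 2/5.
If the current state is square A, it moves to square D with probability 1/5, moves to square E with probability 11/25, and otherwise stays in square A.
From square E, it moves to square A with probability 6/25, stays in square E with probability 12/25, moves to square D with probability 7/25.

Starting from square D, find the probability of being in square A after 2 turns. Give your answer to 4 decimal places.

Sum over the intermediate state after 1 turn:
P = P(square D→square D)·P(square D→square A) + P(square D→square A)·P(square A→square A) + P(square D→square E)·P(square E→square A)
  = 0.28×0.4 + 0.4×0.36 + 0.32×0.24
  = 0.1120 + 0.1440 + 0.0768 = 0.3328

0.3328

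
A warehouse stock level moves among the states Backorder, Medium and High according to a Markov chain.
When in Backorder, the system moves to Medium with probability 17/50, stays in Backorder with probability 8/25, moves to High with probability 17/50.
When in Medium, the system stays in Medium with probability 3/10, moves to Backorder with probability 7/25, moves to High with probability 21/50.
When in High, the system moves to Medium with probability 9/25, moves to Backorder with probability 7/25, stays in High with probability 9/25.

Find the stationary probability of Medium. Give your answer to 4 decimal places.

0.3341

Let the stationary distribution be π with π = πP and π_1 + π_2 + π_3 = 1.
π_1 = 0.32·π_1 + 0.28·π_2 + 0.28·π_3
π_2 = 0.34·π_1 + 0.3·π_2 + 0.36·π_3
Solving with the normalization constraint gives π = (0.2917, 0.3341, 0.3742).
So the stationary probability of Medium is 0.3341.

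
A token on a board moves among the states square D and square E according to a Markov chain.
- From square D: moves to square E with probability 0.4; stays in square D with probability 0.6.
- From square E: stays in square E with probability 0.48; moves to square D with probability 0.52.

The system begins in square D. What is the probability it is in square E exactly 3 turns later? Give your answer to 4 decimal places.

0.4346

Propagate the distribution vector 3 turns from square D.
After 0 turns: (1.0000, 0.0000)
After 1 turn: (0.6000, 0.4000)
After 2 turns: (0.5680, 0.4320)
After 3 turns: (0.5654, 0.4346)
P(in square E after 3 turns) = 0.4346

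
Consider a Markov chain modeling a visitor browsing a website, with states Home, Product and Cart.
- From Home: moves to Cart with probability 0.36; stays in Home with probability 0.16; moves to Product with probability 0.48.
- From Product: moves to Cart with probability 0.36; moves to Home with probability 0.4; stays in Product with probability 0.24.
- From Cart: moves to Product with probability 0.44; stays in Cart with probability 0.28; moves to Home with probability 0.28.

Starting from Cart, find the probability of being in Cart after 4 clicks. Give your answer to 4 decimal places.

0.3334

Propagate the distribution vector 4 clicks from Cart.
After 0 clicks: (0.0000, 0.0000, 1.0000)
After 1 click: (0.2800, 0.4400, 0.2800)
After 2 clicks: (0.2992, 0.3632, 0.3376)
After 3 clicks: (0.2877, 0.3793, 0.3330)
After 4 clicks: (0.2910, 0.3756, 0.3334)
P(in Cart after 4 clicks) = 0.3334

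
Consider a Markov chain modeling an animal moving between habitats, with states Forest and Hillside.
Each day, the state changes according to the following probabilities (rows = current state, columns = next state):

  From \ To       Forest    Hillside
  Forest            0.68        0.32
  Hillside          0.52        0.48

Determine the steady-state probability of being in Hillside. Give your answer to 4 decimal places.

Let the stationary distribution be π with π = πP and π_1 + π_2 = 1.
π_1 = 0.68·π_1 + 0.52·π_2
Solving with the normalization constraint gives π = (0.6190, 0.3810).
So the stationary probability of Hillside is 0.3810.

0.3810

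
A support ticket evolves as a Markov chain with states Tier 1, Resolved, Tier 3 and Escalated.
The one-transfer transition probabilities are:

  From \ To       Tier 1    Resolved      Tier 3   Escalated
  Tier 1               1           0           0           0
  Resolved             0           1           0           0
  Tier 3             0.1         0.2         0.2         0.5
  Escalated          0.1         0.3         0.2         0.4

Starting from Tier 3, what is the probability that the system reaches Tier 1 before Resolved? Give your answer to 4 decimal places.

0.2895

Let h(s) be the probability of absorption at Tier 1 starting from transient state s. Then h(Tier 1) = 1 and h(Resolved) = 0. By first-step analysis:
h(Tier 3) = 0.1·1 + 0.2·0 + 0.2·h(Tier 3) + 0.5·h(Escalated)
h(Escalated) = 0.1·1 + 0.3·0 + 0.2·h(Tier 3) + 0.4·h(Escalated)
Solving: h(Tier 3) = 0.2895, h(Escalated) = 0.2632.
Starting from Tier 3, the probability is 0.2895.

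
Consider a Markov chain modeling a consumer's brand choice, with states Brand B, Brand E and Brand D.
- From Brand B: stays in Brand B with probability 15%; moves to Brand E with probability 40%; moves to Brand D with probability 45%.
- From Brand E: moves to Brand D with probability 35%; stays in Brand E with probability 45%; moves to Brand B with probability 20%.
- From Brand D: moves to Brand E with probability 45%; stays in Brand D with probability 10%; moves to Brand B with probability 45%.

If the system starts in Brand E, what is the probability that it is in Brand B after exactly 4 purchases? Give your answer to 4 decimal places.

0.2639

Propagate the distribution vector 4 purchases from Brand E.
After 0 purchases: (0.0000, 1.0000, 0.0000)
After 1 purchase: (0.2000, 0.4500, 0.3500)
After 2 purchases: (0.2775, 0.4400, 0.2825)
After 3 purchases: (0.2568, 0.4361, 0.3071)
After 4 purchases: (0.2639, 0.4372, 0.2989)
P(in Brand B after 4 purchases) = 0.2639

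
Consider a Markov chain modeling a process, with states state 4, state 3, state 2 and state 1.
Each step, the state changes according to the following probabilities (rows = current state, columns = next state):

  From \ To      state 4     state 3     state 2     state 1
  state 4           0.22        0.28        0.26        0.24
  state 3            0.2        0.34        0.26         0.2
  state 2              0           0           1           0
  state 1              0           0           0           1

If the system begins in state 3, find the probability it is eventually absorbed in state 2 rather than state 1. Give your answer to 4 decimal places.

Let h(s) be the probability of absorption at state 2 starting from transient state s. Then h(state 2) = 1 and h(state 1) = 0. By first-step analysis:
h(state 4) = 0.22·h(state 4) + 0.28·h(state 3) + 0.26·1 + 0.24·0
h(state 3) = 0.2·h(state 4) + 0.34·h(state 3) + 0.26·1 + 0.2·0
Solving: h(state 4) = 0.5327, h(state 3) = 0.5554.
Starting from state 3, the probability is 0.5554.

0.5554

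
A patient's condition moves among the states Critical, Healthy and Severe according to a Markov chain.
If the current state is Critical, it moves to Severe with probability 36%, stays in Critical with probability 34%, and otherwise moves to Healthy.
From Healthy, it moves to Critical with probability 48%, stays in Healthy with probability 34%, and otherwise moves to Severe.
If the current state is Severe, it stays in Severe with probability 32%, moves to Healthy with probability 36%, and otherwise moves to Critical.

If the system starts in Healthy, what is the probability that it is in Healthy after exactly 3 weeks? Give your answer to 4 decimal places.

Propagate the distribution vector 3 weeks from Healthy.
After 0 weeks: (0.0000, 1.0000, 0.0000)
After 1 week: (0.4800, 0.3400, 0.1800)
After 2 weeks: (0.3840, 0.3244, 0.2916)
After 3 weeks: (0.3796, 0.3305, 0.2899)
P(in Healthy after 3 weeks) = 0.3305

0.3305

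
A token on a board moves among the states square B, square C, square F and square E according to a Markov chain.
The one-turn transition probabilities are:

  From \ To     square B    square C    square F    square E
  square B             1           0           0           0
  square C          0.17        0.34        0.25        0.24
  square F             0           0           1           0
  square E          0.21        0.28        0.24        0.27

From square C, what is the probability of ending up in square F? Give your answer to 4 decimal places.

0.5791

Let h(s) be the probability of absorption at square F starting from transient state s. Then h(square F) = 1 and h(square B) = 0. By first-step analysis:
h(square C) = 0.17·0 + 0.34·h(square C) + 0.25·1 + 0.24·h(square E)
h(square E) = 0.21·0 + 0.28·h(square C) + 0.24·1 + 0.27·h(square E)
Solving: h(square C) = 0.5791, h(square E) = 0.5509.
Starting from square C, the probability is 0.5791.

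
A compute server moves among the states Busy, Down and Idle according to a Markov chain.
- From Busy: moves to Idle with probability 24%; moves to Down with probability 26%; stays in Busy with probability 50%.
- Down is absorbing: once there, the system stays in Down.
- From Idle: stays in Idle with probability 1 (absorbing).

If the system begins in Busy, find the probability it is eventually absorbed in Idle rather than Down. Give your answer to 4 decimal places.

Let h(s) be the probability of absorption at Idle starting from transient state s. Then h(Idle) = 1 and h(Down) = 0. By first-step analysis:
h(Busy) = 0.5·h(Busy) + 0.26·0 + 0.24·1
Solving: h(Busy) = 0.4800.
Starting from Busy, the probability is 0.4800.

0.4800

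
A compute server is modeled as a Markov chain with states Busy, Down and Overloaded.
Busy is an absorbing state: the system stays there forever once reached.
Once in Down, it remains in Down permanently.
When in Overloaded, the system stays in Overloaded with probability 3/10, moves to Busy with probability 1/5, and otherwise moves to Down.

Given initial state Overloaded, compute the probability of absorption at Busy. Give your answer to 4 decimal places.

0.2857

Let h(s) be the probability of absorption at Busy starting from transient state s. Then h(Busy) = 1 and h(Down) = 0. By first-step analysis:
h(Overloaded) = 0.2·1 + 0.5·0 + 0.3·h(Overloaded)
Solving: h(Overloaded) = 0.2857.
Starting from Overloaded, the probability is 0.2857.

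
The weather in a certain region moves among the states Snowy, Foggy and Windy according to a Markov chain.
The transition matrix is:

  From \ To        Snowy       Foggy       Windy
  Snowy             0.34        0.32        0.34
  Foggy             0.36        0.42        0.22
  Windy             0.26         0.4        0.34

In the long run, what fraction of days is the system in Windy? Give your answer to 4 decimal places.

Let the stationary distribution be π with π = πP and π_1 + π_2 + π_3 = 1.
π_1 = 0.34·π_1 + 0.36·π_2 + 0.26·π_3
π_2 = 0.32·π_1 + 0.42·π_2 + 0.4·π_3
Solving with the normalization constraint gives π = (0.3241, 0.3817, 0.2942).
So the stationary probability of Windy is 0.2942.

0.2942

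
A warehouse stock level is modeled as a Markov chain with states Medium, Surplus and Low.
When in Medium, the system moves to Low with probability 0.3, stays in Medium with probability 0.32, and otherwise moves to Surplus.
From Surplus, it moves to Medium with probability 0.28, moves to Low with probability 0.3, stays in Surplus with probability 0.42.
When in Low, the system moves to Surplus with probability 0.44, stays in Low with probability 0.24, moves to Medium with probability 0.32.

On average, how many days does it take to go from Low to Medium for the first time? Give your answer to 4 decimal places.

3.3031

Let t(s) be the expected number of days to first reach Medium from state s, with t(Medium) = 0. Conditioning on the first day:
t(Surplus) = 1 + 0.42·t(Surplus) + 0.3·t(Low)
t(Low) = 1 + 0.44·t(Surplus) + 0.24·t(Low)
Solving: t(Surplus) = 3.4326, t(Low) = 3.3031.
Expected days from Low to Medium: 3.3031.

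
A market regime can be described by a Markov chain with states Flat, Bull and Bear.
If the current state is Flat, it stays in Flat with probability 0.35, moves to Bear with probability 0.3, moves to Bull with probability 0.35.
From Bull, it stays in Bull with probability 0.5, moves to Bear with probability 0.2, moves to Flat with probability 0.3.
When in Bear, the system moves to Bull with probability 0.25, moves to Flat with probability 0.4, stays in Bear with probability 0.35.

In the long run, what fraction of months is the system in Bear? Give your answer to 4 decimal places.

Let the stationary distribution be π with π = πP and π_1 + π_2 + π_3 = 1.
π_1 = 0.35·π_1 + 0.3·π_2 + 0.4·π_3
π_2 = 0.35·π_1 + 0.5·π_2 + 0.25·π_3
Solving with the normalization constraint gives π = (0.3448, 0.3793, 0.2759).
So the stationary probability of Bear is 0.2759.

0.2759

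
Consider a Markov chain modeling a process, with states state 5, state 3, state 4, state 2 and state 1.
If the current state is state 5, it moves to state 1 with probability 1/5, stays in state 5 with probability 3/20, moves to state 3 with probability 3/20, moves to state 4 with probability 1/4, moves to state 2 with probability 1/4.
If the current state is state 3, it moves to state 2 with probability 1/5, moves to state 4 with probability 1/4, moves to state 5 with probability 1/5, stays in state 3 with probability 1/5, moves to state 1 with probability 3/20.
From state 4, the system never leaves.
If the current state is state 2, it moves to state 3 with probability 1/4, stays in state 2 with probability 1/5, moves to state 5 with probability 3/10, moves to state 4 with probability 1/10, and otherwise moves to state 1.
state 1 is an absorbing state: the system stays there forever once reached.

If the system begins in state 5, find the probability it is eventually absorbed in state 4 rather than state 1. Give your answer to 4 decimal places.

0.5458

Let h(s) be the probability of absorption at state 4 starting from transient state s. Then h(state 4) = 1 and h(state 1) = 0. By first-step analysis:
h(state 5) = 0.15·h(state 5) + 0.15·h(state 3) + 0.25·1 + 0.25·h(state 2) + 0.2·0
h(state 3) = 0.2·h(state 5) + 0.2·h(state 3) + 0.25·1 + 0.2·h(state 2) + 0.15·0
h(state 2) = 0.3·h(state 5) + 0.25·h(state 3) + 0.1·1 + 0.2·h(state 2) + 0.15·0
Solving: h(state 5) = 0.5458, h(state 3) = 0.5764, h(state 2) = 0.5098.
Starting from state 5, the probability is 0.5458.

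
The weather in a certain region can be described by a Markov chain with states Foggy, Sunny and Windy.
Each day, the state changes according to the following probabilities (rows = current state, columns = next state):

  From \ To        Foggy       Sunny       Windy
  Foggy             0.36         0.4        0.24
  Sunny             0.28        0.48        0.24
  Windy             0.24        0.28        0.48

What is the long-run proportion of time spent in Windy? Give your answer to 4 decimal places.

Let the stationary distribution be π with π = πP and π_1 + π_2 + π_3 = 1.
π_1 = 0.36·π_1 + 0.28·π_2 + 0.24·π_3
π_2 = 0.4·π_1 + 0.48·π_2 + 0.28·π_3
Solving with the normalization constraint gives π = (0.2906, 0.3936, 0.3158).
So the stationary probability of Windy is 0.3158.

0.3158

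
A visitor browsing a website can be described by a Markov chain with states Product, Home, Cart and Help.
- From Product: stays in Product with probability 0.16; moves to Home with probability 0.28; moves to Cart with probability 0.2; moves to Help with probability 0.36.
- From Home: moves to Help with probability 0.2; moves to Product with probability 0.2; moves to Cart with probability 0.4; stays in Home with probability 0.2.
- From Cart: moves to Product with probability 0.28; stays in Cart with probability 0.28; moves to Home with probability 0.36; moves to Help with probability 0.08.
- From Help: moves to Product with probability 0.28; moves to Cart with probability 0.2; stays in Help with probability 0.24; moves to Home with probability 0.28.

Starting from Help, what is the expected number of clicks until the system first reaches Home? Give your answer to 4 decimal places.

Let t(s) be the expected number of clicks to first reach Home from state s, with t(Home) = 0. Conditioning on the first click:
t(Product) = 1 + 0.16·t(Product) + 0.2·t(Cart) + 0.36·t(Help)
t(Cart) = 1 + 0.28·t(Product) + 0.28·t(Cart) + 0.08·t(Help)
t(Help) = 1 + 0.28·t(Product) + 0.2·t(Cart) + 0.24·t(Help)
Solving: t(Product) = 3.3626, t(Cart) = 3.0702, t(Help) = 3.3626.
Expected clicks from Help to Home: 3.3626.

3.3626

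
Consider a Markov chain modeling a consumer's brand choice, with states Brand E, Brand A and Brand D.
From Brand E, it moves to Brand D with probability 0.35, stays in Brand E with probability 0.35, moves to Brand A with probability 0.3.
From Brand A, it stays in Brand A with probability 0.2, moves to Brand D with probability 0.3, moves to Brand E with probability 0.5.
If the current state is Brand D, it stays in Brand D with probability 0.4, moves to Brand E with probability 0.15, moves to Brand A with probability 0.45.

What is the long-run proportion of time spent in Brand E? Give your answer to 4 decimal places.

Let the stationary distribution be π with π = πP and π_1 + π_2 + π_3 = 1.
π_1 = 0.35·π_1 + 0.5·π_2 + 0.15·π_3
π_2 = 0.3·π_1 + 0.2·π_2 + 0.45·π_3
Solving with the normalization constraint gives π = (0.3278, 0.3207, 0.3515).
So the stationary probability of Brand E is 0.3278.

0.3278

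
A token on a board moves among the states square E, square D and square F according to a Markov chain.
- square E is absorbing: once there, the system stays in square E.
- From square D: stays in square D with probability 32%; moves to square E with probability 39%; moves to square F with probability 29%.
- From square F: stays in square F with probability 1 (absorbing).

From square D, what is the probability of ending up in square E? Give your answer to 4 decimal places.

Let h(s) be the probability of absorption at square E starting from transient state s. Then h(square E) = 1 and h(square F) = 0. By first-step analysis:
h(square D) = 0.39·1 + 0.32·h(square D) + 0.29·0
Solving: h(square D) = 0.5735.
Starting from square D, the probability is 0.5735.

0.5735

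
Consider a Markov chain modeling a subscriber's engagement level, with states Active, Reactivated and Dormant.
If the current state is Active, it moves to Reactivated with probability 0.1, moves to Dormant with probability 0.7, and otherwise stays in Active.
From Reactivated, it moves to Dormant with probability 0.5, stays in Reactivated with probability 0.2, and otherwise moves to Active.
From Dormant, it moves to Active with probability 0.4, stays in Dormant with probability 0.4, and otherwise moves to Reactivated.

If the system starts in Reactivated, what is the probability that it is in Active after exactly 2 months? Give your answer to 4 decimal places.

0.3200

Sum over the intermediate state after 1 month:
P = P(Reactivated→Active)·P(Active→Active) + P(Reactivated→Reactivated)·P(Reactivated→Active) + P(Reactivated→Dormant)·P(Dormant→Active)
  = 0.3×0.2 + 0.2×0.3 + 0.5×0.4
  = 0.0600 + 0.0600 + 0.2000 = 0.3200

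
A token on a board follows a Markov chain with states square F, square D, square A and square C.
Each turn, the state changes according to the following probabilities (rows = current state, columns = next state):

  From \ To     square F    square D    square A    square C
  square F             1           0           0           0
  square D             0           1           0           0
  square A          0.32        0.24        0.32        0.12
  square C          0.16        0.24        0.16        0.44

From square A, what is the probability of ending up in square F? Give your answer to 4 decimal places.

Let h(s) be the probability of absorption at square F starting from transient state s. Then h(square F) = 1 and h(square D) = 0. By first-step analysis:
h(square A) = 0.32·1 + 0.24·0 + 0.32·h(square A) + 0.12·h(square C)
h(square C) = 0.16·1 + 0.24·0 + 0.16·h(square A) + 0.44·h(square C)
Solving: h(square A) = 0.5487, h(square C) = 0.4425.
Starting from square A, the probability is 0.5487.

0.5487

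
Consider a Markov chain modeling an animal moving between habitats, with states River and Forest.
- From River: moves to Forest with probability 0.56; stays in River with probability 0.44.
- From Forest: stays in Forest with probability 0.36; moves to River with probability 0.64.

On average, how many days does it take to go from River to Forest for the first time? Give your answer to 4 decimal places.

1.7857

Let t(s) be the expected number of days to first reach Forest from state s, with t(Forest) = 0. Conditioning on the first day:
t(River) = 1 + 0.44·t(River)
Solving: t(River) = 1.7857.
Expected days from River to Forest: 1.7857.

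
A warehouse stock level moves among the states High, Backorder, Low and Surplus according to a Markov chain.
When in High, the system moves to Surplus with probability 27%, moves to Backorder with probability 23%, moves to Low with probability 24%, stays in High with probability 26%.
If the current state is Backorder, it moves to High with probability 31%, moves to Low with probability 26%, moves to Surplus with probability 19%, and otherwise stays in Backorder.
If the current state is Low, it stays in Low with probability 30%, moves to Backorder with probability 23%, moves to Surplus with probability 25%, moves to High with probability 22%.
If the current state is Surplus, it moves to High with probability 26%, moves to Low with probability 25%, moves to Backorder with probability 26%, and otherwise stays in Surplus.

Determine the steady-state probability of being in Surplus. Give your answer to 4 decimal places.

Let the stationary distribution be π with π = πP and π_1 + π_2 + π_3 + π_4 = 1.
π_1 = 0.26·π_1 + 0.31·π_2 + 0.22·π_3 + 0.26·π_4
π_2 = 0.23·π_1 + 0.24·π_2 + 0.23·π_3 + 0.26·π_4
π_3 = 0.24·π_1 + 0.26·π_2 + 0.3·π_3 + 0.25·π_4
Solving with the normalization constraint gives π = (0.2615, 0.2395, 0.2629, 0.2361).
So the stationary probability of Surplus is 0.2361.

0.2361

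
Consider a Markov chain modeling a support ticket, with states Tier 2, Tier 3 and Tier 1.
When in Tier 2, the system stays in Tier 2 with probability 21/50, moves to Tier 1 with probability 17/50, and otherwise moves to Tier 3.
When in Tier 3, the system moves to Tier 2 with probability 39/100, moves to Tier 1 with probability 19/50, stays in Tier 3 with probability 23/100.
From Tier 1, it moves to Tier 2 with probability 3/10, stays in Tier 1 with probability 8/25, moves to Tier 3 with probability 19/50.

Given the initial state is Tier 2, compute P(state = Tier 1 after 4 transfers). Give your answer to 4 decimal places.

Propagate the distribution vector 4 transfers from Tier 2.
After 0 transfers: (1.0000, 0.0000, 0.0000)
After 1 transfer: (0.4200, 0.2400, 0.3400)
After 2 transfers: (0.3720, 0.2852, 0.3428)
After 3 transfers: (0.3703, 0.2851, 0.3446)
After 4 transfers: (0.3701, 0.2854, 0.3445)
P(in Tier 1 after 4 transfers) = 0.3445

0.3445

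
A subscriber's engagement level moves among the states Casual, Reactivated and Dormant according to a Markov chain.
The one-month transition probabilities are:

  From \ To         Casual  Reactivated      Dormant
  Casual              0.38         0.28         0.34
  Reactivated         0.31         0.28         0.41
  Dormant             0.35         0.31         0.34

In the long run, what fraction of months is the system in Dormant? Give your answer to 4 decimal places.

0.3604

Let the stationary distribution be π with π = πP and π_1 + π_2 + π_3 = 1.
π_1 = 0.38·π_1 + 0.31·π_2 + 0.35·π_3
π_2 = 0.28·π_1 + 0.28·π_2 + 0.31·π_3
Solving with the normalization constraint gives π = (0.3488, 0.2908, 0.3604).
So the stationary probability of Dormant is 0.3604.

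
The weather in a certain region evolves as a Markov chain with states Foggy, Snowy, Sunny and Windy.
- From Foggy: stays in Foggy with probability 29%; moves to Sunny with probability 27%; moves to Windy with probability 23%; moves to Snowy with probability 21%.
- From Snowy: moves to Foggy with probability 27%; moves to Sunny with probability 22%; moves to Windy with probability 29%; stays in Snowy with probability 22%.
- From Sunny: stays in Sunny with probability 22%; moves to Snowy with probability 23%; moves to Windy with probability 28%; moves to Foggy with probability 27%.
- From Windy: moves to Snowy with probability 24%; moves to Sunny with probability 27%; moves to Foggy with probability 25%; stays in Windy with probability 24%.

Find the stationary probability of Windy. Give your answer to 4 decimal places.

Let the stationary distribution be π with π = πP and π_1 + π_2 + π_3 + π_4 = 1.
π_1 = 0.29·π_1 + 0.27·π_2 + 0.27·π_3 + 0.25·π_4
π_2 = 0.21·π_1 + 0.22·π_2 + 0.23·π_3 + 0.24·π_4
π_3 = 0.27·π_1 + 0.22·π_2 + 0.22·π_3 + 0.27·π_4
Solving with the normalization constraint gives π = (0.2702, 0.2249, 0.2464, 0.2584).
So the stationary probability of Windy is 0.2584.

0.2584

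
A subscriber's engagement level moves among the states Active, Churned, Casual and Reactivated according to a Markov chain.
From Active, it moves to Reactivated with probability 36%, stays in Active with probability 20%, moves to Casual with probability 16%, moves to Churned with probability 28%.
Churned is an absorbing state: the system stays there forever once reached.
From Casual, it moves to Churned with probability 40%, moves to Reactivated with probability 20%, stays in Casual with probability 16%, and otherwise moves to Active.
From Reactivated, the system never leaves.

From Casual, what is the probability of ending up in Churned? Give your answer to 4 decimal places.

0.6111

Let h(s) be the probability of absorption at Churned starting from transient state s. Then h(Churned) = 1 and h(Reactivated) = 0. By first-step analysis:
h(Active) = 0.2·h(Active) + 0.28·1 + 0.16·h(Casual) + 0.36·0
h(Casual) = 0.24·h(Active) + 0.4·1 + 0.16·h(Casual) + 0.2·0
Solving: h(Active) = 0.4722, h(Casual) = 0.6111.
Starting from Casual, the probability is 0.6111.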